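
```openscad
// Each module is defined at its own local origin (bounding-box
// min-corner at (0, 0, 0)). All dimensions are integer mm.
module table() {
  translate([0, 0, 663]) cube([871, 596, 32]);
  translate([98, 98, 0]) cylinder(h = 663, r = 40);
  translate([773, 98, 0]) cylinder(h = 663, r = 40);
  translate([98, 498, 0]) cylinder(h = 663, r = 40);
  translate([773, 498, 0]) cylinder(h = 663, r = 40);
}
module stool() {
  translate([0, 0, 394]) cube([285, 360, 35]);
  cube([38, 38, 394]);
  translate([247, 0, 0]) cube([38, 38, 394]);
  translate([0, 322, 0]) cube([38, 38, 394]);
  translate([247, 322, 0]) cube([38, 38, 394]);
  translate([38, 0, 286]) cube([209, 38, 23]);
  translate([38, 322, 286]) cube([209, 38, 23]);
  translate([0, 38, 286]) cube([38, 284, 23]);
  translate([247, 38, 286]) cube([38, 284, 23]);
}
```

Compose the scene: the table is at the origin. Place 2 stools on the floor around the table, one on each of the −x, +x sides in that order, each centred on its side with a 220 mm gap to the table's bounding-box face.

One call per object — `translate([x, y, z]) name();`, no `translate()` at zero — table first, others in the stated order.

table();
translate([-505, 118, 0]) stool();
translate([1091, 118, 0]) stool();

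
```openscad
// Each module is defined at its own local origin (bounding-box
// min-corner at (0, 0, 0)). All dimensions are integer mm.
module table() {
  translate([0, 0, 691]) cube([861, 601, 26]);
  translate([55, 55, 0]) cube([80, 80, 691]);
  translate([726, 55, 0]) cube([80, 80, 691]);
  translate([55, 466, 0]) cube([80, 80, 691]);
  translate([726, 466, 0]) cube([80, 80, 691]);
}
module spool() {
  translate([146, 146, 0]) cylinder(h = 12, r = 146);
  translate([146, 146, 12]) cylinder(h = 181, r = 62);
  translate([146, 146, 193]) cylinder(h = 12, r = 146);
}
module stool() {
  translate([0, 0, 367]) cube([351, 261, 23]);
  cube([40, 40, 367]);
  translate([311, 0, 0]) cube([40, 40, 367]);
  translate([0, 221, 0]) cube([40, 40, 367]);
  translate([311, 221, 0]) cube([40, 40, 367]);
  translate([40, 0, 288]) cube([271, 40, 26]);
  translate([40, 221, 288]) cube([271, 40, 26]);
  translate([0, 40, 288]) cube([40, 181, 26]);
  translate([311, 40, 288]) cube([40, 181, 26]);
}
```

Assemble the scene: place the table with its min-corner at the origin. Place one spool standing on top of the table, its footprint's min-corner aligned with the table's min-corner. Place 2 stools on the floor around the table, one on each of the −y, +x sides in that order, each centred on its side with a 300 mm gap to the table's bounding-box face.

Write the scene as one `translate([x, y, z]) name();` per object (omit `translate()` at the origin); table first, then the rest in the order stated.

table();
translate([0, 0, 717]) spool();
translate([255, -561, 0]) stool();
translate([1161, 170, 0]) stool();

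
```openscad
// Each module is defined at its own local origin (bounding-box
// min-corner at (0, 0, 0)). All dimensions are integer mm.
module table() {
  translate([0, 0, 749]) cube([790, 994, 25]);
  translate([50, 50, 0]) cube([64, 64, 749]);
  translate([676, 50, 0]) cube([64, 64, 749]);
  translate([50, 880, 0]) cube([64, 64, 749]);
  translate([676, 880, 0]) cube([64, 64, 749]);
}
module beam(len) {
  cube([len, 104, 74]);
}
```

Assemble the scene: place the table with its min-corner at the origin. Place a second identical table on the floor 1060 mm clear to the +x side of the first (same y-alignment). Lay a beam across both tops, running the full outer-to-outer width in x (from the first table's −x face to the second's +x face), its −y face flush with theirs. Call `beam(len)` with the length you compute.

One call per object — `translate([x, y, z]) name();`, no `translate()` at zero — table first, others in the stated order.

table();
translate([1850, 0, 0]) table();
translate([0, 0, 774]) beam(2640);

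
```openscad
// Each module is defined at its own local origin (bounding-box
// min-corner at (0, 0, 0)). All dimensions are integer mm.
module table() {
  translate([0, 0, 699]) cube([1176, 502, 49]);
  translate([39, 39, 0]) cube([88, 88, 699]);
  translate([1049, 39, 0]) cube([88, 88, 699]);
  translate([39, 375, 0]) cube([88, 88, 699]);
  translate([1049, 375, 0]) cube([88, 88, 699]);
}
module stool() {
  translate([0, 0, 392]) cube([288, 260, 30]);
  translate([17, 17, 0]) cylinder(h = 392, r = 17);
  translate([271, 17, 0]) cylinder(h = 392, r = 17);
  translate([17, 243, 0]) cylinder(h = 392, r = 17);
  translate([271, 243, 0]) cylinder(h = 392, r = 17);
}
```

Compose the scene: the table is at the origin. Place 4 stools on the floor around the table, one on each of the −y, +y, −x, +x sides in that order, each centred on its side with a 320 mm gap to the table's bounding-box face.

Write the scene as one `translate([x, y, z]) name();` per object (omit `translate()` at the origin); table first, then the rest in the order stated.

table();
translate([444, -580, 0]) stool();
translate([444, 822, 0]) stool();
translate([-608, 121, 0]) stool();
translate([1496, 121, 0]) stool();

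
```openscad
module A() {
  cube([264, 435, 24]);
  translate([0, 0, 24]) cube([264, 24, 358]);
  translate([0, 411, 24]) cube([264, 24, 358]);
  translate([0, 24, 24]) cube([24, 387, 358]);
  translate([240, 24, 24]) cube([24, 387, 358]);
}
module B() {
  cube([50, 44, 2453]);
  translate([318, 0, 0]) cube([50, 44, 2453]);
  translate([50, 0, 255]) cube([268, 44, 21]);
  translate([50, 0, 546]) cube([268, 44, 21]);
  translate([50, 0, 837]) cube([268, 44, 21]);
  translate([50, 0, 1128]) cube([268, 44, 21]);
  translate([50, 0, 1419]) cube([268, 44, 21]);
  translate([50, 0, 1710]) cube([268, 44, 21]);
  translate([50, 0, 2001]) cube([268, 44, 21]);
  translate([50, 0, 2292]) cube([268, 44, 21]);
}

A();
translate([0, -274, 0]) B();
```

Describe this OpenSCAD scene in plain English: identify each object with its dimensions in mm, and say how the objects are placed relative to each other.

A is an open storage box with external size 264×435×382 mm and wall thickness 24 mm (the base is also 24 mm thick). The base covers the whole footprint; the four walls stand on the base, with the y-facing walls full-width and the x-facing walls fitting between their inner faces.

B is a wooden ladder with two side rails of 50×44 mm section and 2453 mm height, set 368 mm apart overall. Between them run 8 rectangular rungs (44 mm deep, 21 mm thick), front faces flush with the rails' −y face. The bottom of the first rung is 255 mm above the floor and each subsequent rung is 291 mm higher than the one below.

The ladder is on the floor beside the open box on its −y side.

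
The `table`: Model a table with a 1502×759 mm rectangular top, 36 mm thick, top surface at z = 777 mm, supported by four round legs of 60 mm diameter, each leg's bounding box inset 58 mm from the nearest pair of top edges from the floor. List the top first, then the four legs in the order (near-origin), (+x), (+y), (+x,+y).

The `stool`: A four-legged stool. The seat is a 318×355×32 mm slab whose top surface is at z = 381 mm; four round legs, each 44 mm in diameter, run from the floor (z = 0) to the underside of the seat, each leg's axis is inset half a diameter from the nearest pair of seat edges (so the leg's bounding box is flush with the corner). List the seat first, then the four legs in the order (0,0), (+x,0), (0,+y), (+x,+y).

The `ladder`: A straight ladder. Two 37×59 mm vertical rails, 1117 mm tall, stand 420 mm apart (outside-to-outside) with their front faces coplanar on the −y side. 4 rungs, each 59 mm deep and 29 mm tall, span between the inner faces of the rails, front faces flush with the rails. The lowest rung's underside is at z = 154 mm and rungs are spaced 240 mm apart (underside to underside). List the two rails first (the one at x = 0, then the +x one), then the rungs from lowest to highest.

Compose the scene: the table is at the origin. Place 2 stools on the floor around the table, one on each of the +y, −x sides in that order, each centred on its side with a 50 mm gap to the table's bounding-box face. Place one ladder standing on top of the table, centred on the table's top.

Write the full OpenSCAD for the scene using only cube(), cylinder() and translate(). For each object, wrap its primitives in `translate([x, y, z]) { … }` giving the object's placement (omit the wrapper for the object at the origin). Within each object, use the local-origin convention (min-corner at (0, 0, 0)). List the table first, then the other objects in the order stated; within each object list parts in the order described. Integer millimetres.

translate([0, 0, 741]) cube([1502, 759, 36]);
translate([88, 88, 0]) cylinder(h = 741, r = 30);
translate([1414, 88, 0]) cylinder(h = 741, r = 30);
translate([88, 671, 0]) cylinder(h = 741, r = 30);
translate([1414, 671, 0]) cylinder(h = 741, r = 30);
translate([592, 809, 0]) {
  translate([0, 0, 349]) cube([318, 355, 32]);
  translate([22, 22, 0]) cylinder(h = 349, r = 22);
  translate([296, 22, 0]) cylinder(h = 349, r = 22);
  translate([22, 333, 0]) cylinder(h = 349, r = 22);
  translate([296, 333, 0]) cylinder(h = 349, r = 22);
}
translate([-368, 202, 0]) {
  translate([0, 0, 349]) cube([318, 355, 32]);
  translate([22, 22, 0]) cylinder(h = 349, r = 22);
  translate([296, 22, 0]) cylinder(h = 349, r = 22);
  translate([22, 333, 0]) cylinder(h = 349, r = 22);
  translate([296, 333, 0]) cylinder(h = 349, r = 22);
}
translate([541, 350, 777]) {
  cube([37, 59, 1117]);
  translate([383, 0, 0]) cube([37, 59, 1117]);
  translate([37, 0, 154]) cube([346, 59, 29]);
  translate([37, 0, 394]) cube([346, 59, 29]);
  translate([37, 0, 634]) cube([346, 59, 29]);
  translate([37, 0, 874]) cube([346, 59, 29]);
}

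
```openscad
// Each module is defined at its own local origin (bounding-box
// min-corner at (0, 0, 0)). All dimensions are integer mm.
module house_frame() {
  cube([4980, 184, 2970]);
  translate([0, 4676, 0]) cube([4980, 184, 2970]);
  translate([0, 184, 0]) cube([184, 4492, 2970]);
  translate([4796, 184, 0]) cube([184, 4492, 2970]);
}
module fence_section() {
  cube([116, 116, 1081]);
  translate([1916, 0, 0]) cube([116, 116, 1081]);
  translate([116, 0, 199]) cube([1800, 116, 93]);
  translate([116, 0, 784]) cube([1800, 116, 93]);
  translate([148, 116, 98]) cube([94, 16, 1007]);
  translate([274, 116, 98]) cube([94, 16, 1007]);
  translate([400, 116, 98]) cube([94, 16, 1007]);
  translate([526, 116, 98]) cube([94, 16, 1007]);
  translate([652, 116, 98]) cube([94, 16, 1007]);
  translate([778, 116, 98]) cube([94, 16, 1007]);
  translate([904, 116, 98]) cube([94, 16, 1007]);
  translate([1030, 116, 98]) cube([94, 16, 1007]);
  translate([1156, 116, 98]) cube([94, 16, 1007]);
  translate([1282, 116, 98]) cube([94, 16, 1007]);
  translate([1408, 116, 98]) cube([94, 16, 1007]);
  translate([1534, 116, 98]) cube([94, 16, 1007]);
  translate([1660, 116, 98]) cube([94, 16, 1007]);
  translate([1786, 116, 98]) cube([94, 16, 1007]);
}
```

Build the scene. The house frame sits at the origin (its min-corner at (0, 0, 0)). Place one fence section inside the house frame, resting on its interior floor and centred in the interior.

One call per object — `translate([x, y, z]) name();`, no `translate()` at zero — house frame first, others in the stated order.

house_frame();
translate([1474, 2364, 0]) fence_section();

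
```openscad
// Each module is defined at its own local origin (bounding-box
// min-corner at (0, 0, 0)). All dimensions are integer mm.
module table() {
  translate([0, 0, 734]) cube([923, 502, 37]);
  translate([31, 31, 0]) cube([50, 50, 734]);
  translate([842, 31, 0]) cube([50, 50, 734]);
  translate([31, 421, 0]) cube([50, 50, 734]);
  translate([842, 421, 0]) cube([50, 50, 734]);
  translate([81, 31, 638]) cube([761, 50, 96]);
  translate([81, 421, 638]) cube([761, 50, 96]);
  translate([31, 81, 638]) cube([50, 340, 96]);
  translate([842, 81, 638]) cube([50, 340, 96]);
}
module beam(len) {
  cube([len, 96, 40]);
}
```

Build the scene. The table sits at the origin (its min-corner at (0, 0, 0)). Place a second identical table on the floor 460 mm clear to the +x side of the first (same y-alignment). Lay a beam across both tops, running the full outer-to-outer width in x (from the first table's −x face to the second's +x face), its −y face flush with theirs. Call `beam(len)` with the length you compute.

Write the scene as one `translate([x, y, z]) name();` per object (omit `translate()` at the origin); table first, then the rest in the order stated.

table();
translate([1383, 0, 0]) table();
translate([0, 0, 771]) beam(2306);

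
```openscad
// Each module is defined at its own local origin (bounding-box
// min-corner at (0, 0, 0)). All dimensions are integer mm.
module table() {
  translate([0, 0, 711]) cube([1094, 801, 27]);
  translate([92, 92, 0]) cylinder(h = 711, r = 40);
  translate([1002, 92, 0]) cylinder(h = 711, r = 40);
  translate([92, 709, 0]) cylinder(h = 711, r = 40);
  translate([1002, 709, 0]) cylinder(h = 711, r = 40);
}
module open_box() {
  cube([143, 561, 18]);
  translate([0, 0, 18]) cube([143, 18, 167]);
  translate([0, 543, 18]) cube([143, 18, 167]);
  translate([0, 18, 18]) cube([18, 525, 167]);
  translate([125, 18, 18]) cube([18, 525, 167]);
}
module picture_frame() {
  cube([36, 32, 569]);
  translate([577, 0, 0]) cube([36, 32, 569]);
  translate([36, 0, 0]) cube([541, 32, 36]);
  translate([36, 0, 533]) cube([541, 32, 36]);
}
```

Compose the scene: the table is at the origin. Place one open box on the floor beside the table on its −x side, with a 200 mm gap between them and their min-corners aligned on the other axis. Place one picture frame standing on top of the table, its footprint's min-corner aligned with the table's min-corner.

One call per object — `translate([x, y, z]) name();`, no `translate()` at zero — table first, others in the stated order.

table();
translate([-343, 0, 0]) open_box();
translate([0, 0, 738]) picture_frame();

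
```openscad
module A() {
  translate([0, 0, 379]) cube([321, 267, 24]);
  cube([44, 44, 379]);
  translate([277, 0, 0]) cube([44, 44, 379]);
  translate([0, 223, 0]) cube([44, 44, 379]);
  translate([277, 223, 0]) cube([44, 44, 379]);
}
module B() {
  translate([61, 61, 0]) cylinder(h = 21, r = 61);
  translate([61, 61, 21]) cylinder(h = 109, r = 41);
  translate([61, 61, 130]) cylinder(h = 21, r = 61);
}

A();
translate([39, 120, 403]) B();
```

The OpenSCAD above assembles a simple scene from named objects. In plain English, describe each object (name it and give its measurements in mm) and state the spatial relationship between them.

A is a four-legged stool. The seat is a 321×267×24 mm slab whose top surface is at z = 403 mm; four square legs, each 44×44 mm in cross-section, run from the floor (z = 0) to the underside of the seat, each flush with a corner of the seat.

B is a spool: two coaxial disc flanges of radius 61 mm and thickness 21 mm, joined by a core cylinder of radius 41 mm and height 109 mm. The lower flange rests on z = 0 and the three cylinders share a vertical axis.

The spool is on top of the stool.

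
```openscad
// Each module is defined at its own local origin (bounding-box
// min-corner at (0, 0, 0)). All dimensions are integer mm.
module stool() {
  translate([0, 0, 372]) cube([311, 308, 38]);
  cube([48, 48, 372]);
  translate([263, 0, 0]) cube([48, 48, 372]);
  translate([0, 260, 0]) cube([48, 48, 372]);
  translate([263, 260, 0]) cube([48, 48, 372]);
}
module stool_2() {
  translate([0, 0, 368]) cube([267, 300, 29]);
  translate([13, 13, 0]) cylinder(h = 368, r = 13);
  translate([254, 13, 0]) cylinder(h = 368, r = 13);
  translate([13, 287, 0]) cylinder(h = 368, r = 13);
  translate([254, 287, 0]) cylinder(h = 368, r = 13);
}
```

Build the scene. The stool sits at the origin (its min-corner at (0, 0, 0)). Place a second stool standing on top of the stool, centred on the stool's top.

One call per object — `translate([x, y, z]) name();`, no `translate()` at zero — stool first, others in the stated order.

stool();
translate([22, 4, 410]) stool_2();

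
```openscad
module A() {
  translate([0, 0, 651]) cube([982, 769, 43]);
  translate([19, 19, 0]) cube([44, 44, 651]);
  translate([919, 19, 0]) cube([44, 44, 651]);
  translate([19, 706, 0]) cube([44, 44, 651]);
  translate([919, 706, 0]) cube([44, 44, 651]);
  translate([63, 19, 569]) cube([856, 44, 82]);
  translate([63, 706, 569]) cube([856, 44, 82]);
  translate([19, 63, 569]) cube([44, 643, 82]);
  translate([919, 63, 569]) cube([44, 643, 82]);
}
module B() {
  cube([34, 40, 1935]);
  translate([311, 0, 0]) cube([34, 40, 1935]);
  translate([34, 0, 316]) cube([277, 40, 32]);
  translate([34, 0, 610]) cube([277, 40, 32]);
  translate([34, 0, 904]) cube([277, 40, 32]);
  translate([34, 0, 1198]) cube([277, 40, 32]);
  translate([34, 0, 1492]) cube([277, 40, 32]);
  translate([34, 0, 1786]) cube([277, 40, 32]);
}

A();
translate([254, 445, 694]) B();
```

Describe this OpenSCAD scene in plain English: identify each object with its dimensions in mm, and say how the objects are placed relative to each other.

A is a table with a 982×769 mm rectangular top, 43 mm thick, top surface at z = 694 mm, supported by four 44×44 mm square legs, each inset 19 mm from the nearest pair of top edges, running from the floor. Four apron rails, 44 mm thick and 82 mm tall, run between adjacent legs with their top edges flush with the underside of the top and their outer faces flush with the legs' outer faces.

B is a wooden ladder with two side rails of 34×40 mm section and 1935 mm height, set 345 mm apart overall. Between them run 6 rectangular rungs (40 mm deep, 32 mm thick), front faces flush with the rails' −y face. The bottom of the first rung is 316 mm above the floor and each subsequent rung is 294 mm higher than the one below.

The ladder is on top of the table.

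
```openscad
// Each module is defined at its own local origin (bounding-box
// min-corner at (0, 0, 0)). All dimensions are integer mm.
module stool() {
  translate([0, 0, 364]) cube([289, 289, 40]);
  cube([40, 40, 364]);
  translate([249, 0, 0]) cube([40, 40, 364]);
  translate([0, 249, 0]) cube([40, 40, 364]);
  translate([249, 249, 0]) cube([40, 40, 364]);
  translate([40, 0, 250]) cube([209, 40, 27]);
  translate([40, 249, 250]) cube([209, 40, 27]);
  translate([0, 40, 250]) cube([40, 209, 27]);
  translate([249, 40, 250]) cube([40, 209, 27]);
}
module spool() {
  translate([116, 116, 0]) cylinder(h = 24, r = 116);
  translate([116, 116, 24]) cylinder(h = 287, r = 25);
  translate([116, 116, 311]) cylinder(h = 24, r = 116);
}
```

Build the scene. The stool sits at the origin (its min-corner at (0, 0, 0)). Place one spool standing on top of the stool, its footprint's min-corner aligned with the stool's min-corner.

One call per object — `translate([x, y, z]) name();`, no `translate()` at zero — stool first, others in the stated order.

stool();
translate([0, 0, 404]) spool();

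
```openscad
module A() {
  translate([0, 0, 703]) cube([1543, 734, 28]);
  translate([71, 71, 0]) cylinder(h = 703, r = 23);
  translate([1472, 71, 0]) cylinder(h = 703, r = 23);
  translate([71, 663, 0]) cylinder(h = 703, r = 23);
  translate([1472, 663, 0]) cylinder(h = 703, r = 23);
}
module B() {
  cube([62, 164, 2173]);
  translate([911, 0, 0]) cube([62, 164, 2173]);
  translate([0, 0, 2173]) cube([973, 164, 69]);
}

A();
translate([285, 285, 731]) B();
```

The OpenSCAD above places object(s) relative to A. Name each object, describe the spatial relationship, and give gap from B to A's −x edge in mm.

A is a table. B is a door frame. The door frame is on top of the table, centred. The gap from the door frame to the table's −x edge is 285 mm.

The door frame's min-x is at 285; the table's min-x is 0; gap = 285 mm.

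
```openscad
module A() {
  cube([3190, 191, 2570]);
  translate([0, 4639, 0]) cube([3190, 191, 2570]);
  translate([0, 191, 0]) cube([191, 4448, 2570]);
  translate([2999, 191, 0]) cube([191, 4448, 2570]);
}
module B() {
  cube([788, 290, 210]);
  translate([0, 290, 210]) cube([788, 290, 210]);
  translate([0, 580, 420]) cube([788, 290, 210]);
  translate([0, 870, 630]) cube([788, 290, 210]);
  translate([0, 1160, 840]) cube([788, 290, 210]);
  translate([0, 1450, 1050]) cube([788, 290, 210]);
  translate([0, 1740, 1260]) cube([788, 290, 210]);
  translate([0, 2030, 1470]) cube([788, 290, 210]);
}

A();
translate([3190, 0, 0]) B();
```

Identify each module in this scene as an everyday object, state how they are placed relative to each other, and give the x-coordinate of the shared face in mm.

The house frame's +x face and the staircase's −x face are both at x = 3190 mm.

A is a house frame. B is a staircase. The staircase is against the house frame's +x side, with their −y faces flush. The x-coordinate of the shared face is 3190 mm.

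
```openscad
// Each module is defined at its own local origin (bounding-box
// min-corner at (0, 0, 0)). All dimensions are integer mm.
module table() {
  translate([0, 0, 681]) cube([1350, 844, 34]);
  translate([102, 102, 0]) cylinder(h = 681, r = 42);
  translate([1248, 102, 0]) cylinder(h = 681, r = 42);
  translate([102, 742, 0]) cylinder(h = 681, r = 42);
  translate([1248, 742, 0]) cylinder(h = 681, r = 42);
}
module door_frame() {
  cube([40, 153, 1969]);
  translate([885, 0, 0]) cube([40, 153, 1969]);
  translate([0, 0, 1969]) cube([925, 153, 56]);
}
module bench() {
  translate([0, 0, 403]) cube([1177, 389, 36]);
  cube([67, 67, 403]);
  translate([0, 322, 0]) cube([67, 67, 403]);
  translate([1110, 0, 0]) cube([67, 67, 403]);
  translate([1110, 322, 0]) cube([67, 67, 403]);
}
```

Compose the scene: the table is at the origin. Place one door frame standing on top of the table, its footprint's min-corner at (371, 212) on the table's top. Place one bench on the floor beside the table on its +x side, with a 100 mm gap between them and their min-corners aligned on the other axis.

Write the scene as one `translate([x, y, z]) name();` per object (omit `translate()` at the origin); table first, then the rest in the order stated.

table();
translate([371, 212, 715]) door_frame();
translate([1450, 0, 0]) bench();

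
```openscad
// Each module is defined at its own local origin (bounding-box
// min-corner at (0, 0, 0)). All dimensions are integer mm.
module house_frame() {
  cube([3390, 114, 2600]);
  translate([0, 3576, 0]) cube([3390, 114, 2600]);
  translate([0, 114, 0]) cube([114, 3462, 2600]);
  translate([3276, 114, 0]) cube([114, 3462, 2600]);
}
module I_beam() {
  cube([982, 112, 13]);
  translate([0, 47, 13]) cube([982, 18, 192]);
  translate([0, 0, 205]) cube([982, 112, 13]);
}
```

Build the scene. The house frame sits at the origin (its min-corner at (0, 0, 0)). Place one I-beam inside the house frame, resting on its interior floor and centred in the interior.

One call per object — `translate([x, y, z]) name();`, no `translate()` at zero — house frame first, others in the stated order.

house_frame();
translate([1204, 1789, 0]) I_beam();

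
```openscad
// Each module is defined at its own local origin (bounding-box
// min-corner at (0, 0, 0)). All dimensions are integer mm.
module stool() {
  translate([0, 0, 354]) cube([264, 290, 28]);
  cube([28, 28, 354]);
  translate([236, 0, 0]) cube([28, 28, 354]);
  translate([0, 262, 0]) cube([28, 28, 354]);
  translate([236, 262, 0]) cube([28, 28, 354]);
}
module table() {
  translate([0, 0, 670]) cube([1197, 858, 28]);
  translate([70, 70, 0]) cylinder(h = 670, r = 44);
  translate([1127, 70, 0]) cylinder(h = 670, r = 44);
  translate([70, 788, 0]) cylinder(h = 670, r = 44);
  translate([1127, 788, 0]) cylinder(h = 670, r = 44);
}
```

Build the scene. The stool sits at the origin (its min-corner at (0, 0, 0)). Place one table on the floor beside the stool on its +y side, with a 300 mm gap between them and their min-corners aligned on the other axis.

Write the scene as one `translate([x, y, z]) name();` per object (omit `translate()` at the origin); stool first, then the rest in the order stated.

stool();
translate([0, 590, 0]) table();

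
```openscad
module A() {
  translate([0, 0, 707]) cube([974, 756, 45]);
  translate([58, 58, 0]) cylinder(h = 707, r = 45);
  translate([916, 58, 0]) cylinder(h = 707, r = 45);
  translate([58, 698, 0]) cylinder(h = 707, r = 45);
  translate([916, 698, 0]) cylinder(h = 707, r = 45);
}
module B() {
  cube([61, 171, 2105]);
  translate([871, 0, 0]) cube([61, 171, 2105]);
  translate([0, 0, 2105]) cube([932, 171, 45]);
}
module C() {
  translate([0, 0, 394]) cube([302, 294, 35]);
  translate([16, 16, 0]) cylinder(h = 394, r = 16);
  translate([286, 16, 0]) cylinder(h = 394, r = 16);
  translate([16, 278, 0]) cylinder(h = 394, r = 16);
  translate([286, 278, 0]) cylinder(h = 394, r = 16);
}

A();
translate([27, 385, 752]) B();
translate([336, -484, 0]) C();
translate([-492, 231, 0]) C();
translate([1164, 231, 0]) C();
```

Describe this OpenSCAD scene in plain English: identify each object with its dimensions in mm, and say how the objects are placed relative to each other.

A is a table: top 974 mm (x) × 756 mm (y), 45 mm thick, upper face at z = 752 mm, on four round legs of 90 mm diameter, each leg's bounding box inset 13 mm from the nearest pair of top edges, running from z = 0 to the bottom of the top.

B is a rectangular door frame: two vertical jambs of 61×171 mm section, 2105 mm tall, with a clear opening 810 mm wide between their inner faces. A header 45 mm tall and 171 mm deep lies on top of the jambs and spans the full outside width.

C is a four-legged stool. The seat is a 302×294×35 mm slab whose top surface is at z = 429 mm; four round legs, each 32 mm in diameter, run from the floor (z = 0) to the underside of the seat, each leg's axis is inset half a diameter from the nearest pair of seat edges (so the leg's bounding box is flush with the corner).

The door frame is on top of the table. Three stools sit around the table at the −y, −x, +x sides.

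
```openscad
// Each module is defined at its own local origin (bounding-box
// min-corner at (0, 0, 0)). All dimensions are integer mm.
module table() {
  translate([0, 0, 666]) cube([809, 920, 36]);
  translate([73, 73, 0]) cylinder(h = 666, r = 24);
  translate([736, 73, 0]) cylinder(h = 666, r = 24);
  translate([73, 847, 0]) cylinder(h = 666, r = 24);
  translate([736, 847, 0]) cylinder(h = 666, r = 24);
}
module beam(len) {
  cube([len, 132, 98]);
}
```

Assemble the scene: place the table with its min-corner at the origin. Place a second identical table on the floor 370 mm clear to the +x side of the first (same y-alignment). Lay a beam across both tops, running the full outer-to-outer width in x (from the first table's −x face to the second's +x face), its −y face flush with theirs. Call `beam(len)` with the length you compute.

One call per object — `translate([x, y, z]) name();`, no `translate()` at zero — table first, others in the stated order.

table();
translate([1179, 0, 0]) table();
translate([0, 0, 702]) beam(1988);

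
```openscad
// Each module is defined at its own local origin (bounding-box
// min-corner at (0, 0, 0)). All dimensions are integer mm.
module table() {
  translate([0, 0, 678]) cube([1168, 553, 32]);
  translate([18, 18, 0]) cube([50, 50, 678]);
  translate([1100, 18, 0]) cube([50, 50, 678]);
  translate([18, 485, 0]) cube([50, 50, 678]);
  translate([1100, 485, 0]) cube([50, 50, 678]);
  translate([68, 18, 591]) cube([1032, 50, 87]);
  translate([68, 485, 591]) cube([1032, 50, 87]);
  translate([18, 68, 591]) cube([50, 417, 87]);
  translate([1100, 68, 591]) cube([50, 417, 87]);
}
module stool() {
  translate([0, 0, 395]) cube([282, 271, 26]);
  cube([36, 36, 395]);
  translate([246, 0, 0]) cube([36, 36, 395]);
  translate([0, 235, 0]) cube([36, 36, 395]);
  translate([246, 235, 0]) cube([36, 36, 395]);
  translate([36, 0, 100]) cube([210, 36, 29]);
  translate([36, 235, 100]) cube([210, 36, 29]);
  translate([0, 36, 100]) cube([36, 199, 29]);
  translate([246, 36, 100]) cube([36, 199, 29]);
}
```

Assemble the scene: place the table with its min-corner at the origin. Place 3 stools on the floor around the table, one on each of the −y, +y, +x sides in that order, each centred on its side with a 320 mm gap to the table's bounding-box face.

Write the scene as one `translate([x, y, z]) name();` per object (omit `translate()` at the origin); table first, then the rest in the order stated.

table();
translate([443, -591, 0]) stool();
translate([443, 873, 0]) stool();
translate([1488, 141, 0]) stool();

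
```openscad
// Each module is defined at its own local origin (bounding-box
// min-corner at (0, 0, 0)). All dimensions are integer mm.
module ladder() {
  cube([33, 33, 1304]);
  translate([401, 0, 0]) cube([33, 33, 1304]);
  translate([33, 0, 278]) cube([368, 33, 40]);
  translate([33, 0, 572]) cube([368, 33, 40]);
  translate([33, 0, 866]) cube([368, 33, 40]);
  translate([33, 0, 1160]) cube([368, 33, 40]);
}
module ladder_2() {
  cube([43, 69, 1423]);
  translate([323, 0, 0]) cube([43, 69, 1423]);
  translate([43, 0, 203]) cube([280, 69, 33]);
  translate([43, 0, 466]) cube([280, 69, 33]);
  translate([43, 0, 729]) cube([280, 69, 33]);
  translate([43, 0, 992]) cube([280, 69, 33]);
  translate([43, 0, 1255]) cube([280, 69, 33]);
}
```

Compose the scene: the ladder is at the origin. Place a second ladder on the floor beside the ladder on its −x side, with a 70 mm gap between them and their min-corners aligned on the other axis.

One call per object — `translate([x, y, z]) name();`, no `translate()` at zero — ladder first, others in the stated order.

ladder();
translate([-436, 0, 0]) ladder_2();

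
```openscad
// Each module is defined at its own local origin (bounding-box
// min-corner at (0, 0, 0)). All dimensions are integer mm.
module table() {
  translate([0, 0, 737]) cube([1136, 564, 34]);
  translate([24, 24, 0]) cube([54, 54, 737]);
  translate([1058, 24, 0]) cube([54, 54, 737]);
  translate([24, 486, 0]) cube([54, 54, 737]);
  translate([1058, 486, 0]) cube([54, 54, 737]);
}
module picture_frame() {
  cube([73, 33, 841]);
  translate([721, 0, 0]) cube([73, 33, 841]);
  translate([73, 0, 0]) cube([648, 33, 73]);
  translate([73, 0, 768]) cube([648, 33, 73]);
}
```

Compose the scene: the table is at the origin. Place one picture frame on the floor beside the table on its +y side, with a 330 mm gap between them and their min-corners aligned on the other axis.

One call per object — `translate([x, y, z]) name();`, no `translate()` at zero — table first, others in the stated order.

table();
translate([0, 894, 0]) picture_frame();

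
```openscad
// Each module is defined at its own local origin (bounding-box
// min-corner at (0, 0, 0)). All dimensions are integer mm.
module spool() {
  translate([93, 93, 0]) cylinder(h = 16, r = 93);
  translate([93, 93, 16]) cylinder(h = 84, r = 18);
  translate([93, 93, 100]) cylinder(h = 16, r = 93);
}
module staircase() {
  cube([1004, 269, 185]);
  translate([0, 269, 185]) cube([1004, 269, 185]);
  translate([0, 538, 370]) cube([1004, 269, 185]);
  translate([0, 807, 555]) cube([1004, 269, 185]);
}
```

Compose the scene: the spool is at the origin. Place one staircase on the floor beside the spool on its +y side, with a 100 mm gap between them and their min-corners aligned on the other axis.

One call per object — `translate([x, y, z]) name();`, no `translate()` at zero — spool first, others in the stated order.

spool();
translate([0, 286, 0]) staircase();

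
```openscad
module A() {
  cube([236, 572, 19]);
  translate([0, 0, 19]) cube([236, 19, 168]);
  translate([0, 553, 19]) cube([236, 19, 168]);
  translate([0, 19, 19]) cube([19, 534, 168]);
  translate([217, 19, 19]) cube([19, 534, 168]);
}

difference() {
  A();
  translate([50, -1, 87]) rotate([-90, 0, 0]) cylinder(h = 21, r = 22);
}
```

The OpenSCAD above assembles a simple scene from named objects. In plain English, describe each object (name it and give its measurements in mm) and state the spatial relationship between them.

A is an open storage box with external size 236×572×187 mm and wall thickness 19 mm (the base is also 19 mm thick). The base covers the whole footprint; the four walls stand on the base, with the y-facing walls full-width and the x-facing walls fitting between their inner faces.

The open box has a circular hole of radius 22 mm through its front wall, centred at (x = 50, z = 87).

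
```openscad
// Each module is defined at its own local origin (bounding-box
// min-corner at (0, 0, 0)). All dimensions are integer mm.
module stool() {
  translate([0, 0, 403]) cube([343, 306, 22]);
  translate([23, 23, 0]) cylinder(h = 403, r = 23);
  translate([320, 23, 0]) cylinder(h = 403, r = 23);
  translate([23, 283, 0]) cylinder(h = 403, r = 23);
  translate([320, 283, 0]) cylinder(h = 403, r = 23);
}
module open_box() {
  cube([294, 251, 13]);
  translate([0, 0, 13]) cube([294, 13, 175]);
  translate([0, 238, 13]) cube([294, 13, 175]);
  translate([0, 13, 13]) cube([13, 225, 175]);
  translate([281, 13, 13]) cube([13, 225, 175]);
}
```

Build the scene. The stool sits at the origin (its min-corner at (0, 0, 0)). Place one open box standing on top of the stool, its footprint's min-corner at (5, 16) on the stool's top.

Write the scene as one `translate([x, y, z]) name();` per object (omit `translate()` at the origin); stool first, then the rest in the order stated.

stool();
translate([5, 16, 425]) open_box();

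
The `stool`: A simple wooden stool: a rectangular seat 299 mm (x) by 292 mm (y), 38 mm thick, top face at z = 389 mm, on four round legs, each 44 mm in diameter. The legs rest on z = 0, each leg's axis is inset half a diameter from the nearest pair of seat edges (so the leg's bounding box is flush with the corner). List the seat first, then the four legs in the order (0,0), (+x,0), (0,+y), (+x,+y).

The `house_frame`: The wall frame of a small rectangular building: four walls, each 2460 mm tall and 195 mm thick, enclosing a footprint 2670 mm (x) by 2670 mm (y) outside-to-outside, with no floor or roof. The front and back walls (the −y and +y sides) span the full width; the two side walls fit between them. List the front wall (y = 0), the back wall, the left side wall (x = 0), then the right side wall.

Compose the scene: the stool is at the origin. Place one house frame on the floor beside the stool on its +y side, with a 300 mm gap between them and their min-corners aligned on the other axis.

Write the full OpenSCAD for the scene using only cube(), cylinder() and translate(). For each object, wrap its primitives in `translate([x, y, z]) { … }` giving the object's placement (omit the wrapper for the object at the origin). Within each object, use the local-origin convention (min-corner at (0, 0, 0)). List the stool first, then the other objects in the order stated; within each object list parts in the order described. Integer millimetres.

translate([0, 0, 351]) cube([299, 292, 38]);
translate([22, 22, 0]) cylinder(h = 351, r = 22);
translate([277, 22, 0]) cylinder(h = 351, r = 22);
translate([22, 270, 0]) cylinder(h = 351, r = 22);
translate([277, 270, 0]) cylinder(h = 351, r = 22);
translate([0, 592, 0]) {
  cube([2670, 195, 2460]);
  translate([0, 2475, 0]) cube([2670, 195, 2460]);
  translate([0, 195, 0]) cube([195, 2280, 2460]);
  translate([2475, 195, 0]) cube([195, 2280, 2460]);
}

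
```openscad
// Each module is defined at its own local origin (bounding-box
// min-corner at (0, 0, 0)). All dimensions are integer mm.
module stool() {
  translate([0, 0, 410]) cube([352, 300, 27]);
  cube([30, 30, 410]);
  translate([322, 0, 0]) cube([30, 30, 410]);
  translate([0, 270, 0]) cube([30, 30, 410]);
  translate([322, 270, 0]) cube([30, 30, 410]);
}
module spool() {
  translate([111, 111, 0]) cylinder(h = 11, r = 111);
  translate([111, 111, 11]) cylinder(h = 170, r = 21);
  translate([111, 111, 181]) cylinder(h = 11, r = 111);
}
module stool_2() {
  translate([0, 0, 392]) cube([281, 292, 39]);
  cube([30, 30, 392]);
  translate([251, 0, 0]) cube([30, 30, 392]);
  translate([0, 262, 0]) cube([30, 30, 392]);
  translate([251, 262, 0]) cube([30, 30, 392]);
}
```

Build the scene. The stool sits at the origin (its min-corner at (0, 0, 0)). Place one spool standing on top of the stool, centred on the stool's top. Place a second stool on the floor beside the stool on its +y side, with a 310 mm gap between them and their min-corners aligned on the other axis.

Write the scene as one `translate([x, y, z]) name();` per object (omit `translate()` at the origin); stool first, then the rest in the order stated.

stool();
translate([65, 39, 437]) spool();
translate([0, 610, 0]) stool_2();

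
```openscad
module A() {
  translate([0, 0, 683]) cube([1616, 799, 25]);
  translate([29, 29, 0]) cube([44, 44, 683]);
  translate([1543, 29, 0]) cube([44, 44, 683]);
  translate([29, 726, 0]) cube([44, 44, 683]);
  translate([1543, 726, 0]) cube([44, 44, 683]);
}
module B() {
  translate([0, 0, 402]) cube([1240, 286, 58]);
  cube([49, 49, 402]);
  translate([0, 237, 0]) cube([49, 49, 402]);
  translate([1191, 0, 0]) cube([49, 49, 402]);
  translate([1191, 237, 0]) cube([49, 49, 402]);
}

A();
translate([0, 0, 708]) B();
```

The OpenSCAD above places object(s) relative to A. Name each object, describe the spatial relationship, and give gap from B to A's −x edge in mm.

A is a table. B is a bench. The bench is on top of the table. The gap from the bench to the table's −x edge is 0 mm.

The bench's min-x is at 0; the table's min-x is 0; gap = 0 mm.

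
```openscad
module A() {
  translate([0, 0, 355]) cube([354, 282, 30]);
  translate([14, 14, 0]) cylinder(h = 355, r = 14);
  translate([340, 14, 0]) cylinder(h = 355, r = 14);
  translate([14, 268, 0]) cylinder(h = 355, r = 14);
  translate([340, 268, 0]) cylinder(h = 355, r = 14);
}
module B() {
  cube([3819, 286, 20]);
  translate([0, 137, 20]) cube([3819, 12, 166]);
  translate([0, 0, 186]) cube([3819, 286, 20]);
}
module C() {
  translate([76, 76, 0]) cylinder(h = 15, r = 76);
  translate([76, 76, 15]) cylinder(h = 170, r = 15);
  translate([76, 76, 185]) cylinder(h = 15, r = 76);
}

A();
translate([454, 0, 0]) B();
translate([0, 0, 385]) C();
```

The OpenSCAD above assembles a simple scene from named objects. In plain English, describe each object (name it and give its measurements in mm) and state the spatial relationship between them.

A is a simple wooden stool: a rectangular seat 354 mm (x) by 282 mm (y), 30 mm thick, top face at z = 385 mm, on four round legs, each 28 mm in diameter. The legs rest on z = 0, each leg's axis is inset half a diameter from the nearest pair of seat edges (so the leg's bounding box is flush with the corner).

B is an I-beam lying along x, 3819 mm long. Overall section height 206 mm. Two flanges 286 mm wide (y) and 20 mm thick, one on the floor and one at the top; a web 12 mm thick runs between them, centred on the flange width.

C is a spool: two coaxial disc flanges of radius 76 mm and thickness 15 mm, joined by a core cylinder of radius 15 mm and height 170 mm. The lower flange rests on z = 0 and the three cylinders share a vertical axis.

The I-beam is on the floor beside the stool on its +x side. The spool is on top of the stool.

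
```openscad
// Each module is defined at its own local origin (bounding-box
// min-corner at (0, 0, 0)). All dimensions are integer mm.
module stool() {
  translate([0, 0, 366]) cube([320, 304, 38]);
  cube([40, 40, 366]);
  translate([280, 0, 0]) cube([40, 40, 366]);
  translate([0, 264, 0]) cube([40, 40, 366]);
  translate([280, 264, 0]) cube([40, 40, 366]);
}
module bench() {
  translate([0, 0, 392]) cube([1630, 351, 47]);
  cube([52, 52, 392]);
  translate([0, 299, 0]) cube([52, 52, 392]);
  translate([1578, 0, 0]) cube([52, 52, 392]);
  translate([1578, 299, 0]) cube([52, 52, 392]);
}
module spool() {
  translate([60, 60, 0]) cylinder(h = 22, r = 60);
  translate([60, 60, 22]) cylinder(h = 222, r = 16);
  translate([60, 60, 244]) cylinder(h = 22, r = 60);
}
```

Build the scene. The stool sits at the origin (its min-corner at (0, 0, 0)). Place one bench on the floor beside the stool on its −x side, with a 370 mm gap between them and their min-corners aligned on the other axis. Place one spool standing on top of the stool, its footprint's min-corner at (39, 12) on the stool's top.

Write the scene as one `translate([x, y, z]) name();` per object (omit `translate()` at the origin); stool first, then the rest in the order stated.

stool();
translate([-2000, 0, 0]) bench();
translate([39, 12, 404]) spool();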